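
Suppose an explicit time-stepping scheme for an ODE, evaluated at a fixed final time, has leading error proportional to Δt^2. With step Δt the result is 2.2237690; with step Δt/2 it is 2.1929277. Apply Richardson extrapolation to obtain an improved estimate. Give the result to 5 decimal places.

The leading error scales as Δt^2; refining by a factor of 2 reduces it by 2^2 = 4.
Extrapolated value = (4·A(Δt/2) − A(Δt)) / (4 − 1)
= (4·2.1929277 − 2.2237690) / 3
= 6.5479418 / 3 = 2.1826473

2.18265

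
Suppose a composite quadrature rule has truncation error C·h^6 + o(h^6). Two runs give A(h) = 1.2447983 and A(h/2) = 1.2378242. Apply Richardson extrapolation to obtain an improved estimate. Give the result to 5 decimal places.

Extrapolated value = (64·A(h/2) − A(h)) / (64 − 1)
= (64·1.2378242 − 1.2447983) / 63
= 77.9759505 / 63 = 1.2377135

1.23771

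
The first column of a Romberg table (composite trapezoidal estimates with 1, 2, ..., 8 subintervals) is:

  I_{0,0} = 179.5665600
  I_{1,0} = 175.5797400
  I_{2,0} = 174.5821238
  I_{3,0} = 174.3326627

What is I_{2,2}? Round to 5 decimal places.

Richardson extrapolation on the trapezoidal column (denominator 4−1=3):
I_{1,1} = (4·175.5797400 − 179.5665600) / 3 = 174.2508000
I_{2,1} = (4·174.5821238 − 175.5797400) / 3 = 174.2495851
I_{2,2} = 174.2495851 + (174.2495851 − 174.2508000)/15 = 174.2495041

174.24950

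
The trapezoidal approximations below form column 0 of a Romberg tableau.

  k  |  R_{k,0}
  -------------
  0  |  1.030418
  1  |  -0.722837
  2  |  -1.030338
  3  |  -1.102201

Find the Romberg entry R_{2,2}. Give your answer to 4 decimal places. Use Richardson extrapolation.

-1.1212

Richardson extrapolation on the trapezoidal column (denominator 4−1=3):
R_{1,1} = (4·(-0.722837) − 1.030418) / 3 = -1.307255
R_{2,1} = (4·(-1.030338) − (-0.722837)) / 3 = -1.132838
R_{2,2} = (16·(-1.132838) − (-1.307255)) / 15 = -1.121210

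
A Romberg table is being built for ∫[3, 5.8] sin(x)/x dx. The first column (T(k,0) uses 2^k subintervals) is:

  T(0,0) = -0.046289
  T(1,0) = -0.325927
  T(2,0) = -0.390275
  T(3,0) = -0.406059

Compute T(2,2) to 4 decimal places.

-0.4112

Richardson extrapolation on the trapezoidal column (denominator 4−1=3):
T(1,1) = -0.325927 + (-0.325927 − (-0.046289))/3 = -0.419140
T(2,1) = (4·(-0.390275) − (-0.325927)) / 3 = -0.411724
T(2,2) = -0.411724 + (-0.411724 − (-0.419140))/15 = -0.411230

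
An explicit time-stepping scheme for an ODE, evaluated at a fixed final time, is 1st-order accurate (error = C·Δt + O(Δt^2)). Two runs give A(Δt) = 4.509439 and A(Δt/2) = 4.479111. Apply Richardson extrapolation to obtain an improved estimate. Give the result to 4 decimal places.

4.4488

The leading error scales as Δt; refining by a factor of 2 reduces it by 2^1 = 2.
Extrapolated value = (2·A(Δt/2) − A(Δt)) / (2 − 1)
= (2·4.479111 − 4.509439) / 1
= 4.448783 / 1 = 4.448783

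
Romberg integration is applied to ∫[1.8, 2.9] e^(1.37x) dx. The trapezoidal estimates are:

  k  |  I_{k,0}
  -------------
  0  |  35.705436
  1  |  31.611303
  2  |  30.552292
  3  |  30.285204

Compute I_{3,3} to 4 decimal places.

30.1960

Richardson extrapolation on the trapezoidal column (denominator 4−1=3):
I_{1,1} = (4·31.611303 − 35.705436) / 3 = 30.246592
I_{2,1} = 30.552292 + (30.552292 − 31.611303)/3 = 30.199288
I_{3,1} = (4·30.285204 − 30.552292) / 3 = 30.196175
I_{2,2} = 30.199288 + (30.199288 − 30.246592)/15 = 30.196134
I_{3,2} = 30.196175 + (30.196175 − 30.199288)/15 = 30.195967
I_{3,3} = 30.195967 + (30.195967 − 30.196134)/63 = 30.195964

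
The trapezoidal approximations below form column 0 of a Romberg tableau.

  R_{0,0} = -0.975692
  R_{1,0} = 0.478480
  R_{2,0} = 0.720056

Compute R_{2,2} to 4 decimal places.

0.7897

Richardson extrapolation on the trapezoidal column (denominator 4−1=3):
R_{1,1} = (4·0.478480 − (-0.975692)) / 3 = 0.963204
R_{2,1} = (4·0.720056 − 0.478480) / 3 = 0.800581
R_{2,2} = (16·0.800581 − 0.963204) / 15 = 0.789739
(Column j=1 coincides with Simpson's rule on the same nodes.)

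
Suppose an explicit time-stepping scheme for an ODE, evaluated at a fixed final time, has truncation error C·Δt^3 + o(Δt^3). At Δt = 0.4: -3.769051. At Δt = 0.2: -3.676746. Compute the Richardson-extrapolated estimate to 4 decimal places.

Extrapolated value = (8·A(Δt/2) − A(Δt)) / (8 − 1)
= (8·(-3.676746) − (-3.769051)) / 7
= -25.644917 / 7 = -3.663560

-3.6636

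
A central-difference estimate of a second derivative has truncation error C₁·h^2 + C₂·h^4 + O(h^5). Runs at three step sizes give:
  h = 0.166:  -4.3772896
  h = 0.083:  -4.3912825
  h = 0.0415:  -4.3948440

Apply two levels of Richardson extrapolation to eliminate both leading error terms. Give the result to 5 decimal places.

First eliminate the h^2 term (factor 2^2 = 4):
  B₁ = (4·(-4.3912825) − (-4.3772896))/3 = -4.3959468
  B₂ = (4·(-4.3948440) − (-4.3912825))/3 = -4.3960312
Then eliminate the h^4 term (factor 2^4 = 16):
  (16·(-4.3960312) − (-4.3959468))/15 = -4.3960368

-4.39604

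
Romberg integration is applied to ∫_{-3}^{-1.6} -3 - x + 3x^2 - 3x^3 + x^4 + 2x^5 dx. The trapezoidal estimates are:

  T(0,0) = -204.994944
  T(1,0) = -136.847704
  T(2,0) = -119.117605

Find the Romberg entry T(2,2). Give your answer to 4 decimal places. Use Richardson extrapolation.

T(1,1) = -136.847704 + (-136.847704 − (-204.994944))/3 = -114.131957
T(2,1) = (4·(-119.117605) − (-136.847704)) / 3 = -113.207572
T(2,2) = (16·(-113.207572) − (-114.131957)) / 15 = -113.145946

-113.1459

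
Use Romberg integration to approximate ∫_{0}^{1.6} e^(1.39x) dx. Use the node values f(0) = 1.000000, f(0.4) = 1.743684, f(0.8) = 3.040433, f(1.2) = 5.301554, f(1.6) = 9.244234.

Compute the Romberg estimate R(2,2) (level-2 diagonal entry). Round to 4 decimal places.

5.9314

R(0,0) (trapezoid, 1 panel, h=1.6000): 8.195387
R(1,0) (trapezoid, 2 panels, h=0.8000): 6.530040
R(2,0) (trapezoid, 4 panels, h=0.4000): 6.083115
R(1,1) = 6.530040 + (6.530040 − 8.195387)/3 = 5.974924
R(2,1) = 6.083115 + (6.083115 − 6.530040)/3 = 5.934140
R(2,2) = 5.934140 + (5.934140 − 5.974924)/15 = 5.931421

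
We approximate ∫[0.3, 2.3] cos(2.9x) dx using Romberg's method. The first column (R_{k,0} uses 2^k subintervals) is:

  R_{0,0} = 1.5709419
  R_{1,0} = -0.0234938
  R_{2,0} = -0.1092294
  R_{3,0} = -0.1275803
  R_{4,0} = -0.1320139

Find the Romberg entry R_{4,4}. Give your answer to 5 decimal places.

-0.13348

R_{1,1} = -0.0234938 + (-0.0234938 − 1.5709419)/3 = -0.5549724
R_{2,1} = (4·(-0.1092294) − (-0.0234938)) / 3 = -0.1378079
R_{3,1} = (4·(-0.1275803) − (-0.1092294)) / 3 = -0.1336973
R_{4,1} = -0.1320139 + (-0.1320139 − (-0.1275803))/3 = -0.1334918
R_{2,2} = -0.1378079 + (-0.1378079 − (-0.5549724))/15 = -0.1099969
R_{3,2} = (16·(-0.1336973) − (-0.1378079)) / 15 = -0.1334233
R_{4,2} = -0.1334918 + (-0.1334918 − (-0.1336973))/15 = -0.1334781
R_{3,3} = -0.1334233 + (-0.1334233 − (-0.1099969))/63 = -0.1337951
R_{4,3} = (64·(-0.1334781) − (-0.1334233)) / 63 = -0.1334790
R_{4,4} = -0.1334790 + (-0.1334790 − (-0.1337951))/255 = -0.1334778
(Column j=1 coincides with Simpson's rule on the same nodes.)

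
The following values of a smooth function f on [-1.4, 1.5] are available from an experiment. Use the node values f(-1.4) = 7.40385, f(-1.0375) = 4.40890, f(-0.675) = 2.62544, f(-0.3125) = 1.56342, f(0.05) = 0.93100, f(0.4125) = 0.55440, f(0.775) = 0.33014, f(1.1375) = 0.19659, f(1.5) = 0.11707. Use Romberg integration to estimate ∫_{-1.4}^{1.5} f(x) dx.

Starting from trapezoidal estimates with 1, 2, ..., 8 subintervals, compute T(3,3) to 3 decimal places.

T(0,0) (trapezoid, 1 panel, h=2.9000): 10.90533
T(1,0) (trapezoid, 2 panels, h=1.4500): 6.80262
T(2,0) (trapezoid, 4 panels, h=0.7250): 5.54410
T(3,0) (trapezoid, 8 panels, h=0.3625): 5.20925
T(1,1) = 6.80262 + (6.80262 − 10.90533)/3 = 5.43505
T(2,1) = 5.54410 + (5.54410 − 6.80262)/3 = 5.12459
T(3,1) = 5.20925 + (5.20925 − 5.54410)/3 = 5.09763
T(2,2) = 5.12459 + (5.12459 − 5.43505)/15 = 5.10389
T(3,2) = 5.09763 + (5.09763 − 5.12459)/15 = 5.09583
T(3,3) = 5.09583 + (5.09583 − 5.10389)/63 = 5.09570

5.096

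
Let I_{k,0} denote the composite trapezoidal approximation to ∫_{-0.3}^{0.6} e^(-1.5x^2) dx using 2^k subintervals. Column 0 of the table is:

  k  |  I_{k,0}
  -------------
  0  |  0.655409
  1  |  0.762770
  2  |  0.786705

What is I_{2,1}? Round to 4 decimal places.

0.7947

I_{2,1} = 0.786705 + (0.786705 − 0.762770)/3 = 0.794683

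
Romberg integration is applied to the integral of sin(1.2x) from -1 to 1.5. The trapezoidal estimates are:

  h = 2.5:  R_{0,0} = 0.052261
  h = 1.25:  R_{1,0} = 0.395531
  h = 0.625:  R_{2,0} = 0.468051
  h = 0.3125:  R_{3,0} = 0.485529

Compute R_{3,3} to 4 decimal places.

R_{1,1} = 0.395531 + (0.395531 − 0.052261)/3 = 0.509954
R_{2,1} = (4·0.468051 − 0.395531) / 3 = 0.492224
R_{3,1} = (4·0.485529 − 0.468051) / 3 = 0.491355
R_{2,2} = 0.492224 + (0.492224 − 0.509954)/15 = 0.491042
R_{3,2} = (16·0.491355 − 0.492224) / 15 = 0.491297
R_{3,3} = (64·0.491297 − 0.491042) / 63 = 0.491301

0.4913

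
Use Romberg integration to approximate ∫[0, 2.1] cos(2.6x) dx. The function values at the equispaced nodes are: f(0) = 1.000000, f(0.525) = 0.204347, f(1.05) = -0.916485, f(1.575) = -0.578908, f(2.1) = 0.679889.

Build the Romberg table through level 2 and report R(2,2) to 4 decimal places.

R(0,0) (trapezoid, 1 panel, h=2.1000): 1.763883
R(1,0) (trapezoid, 2 panels, h=1.0500): -0.080368
R(2,0) (trapezoid, 4 panels, h=0.5250): -0.236828
R(1,1) = -0.080368 + (-0.080368 − 1.763883)/3 = -0.695118
R(2,1) = -0.236828 + (-0.236828 − (-0.080368))/3 = -0.288981
R(2,2) = -0.288981 + (-0.288981 − (-0.695118))/15 = -0.261905

-0.2619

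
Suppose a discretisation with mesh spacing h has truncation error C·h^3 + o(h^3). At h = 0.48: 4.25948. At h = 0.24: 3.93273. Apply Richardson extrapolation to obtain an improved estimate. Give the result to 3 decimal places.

Extrapolated value = (8·A(h/2) − A(h)) / (8 − 1)
= (8·3.93273 − 4.25948) / 7
= 27.20236 / 7 = 3.88605

3.886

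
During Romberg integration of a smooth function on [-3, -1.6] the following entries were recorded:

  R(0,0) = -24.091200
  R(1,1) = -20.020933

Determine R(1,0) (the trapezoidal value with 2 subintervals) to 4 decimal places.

-21.0385

From R(1,1) = (4·R(1,0) − R(0,0))/3, solve for R(1,0):
4·R(1,0) = 3·(-20.020933) + (-24.091200) = -84.153999
R(1,0) = -21.038500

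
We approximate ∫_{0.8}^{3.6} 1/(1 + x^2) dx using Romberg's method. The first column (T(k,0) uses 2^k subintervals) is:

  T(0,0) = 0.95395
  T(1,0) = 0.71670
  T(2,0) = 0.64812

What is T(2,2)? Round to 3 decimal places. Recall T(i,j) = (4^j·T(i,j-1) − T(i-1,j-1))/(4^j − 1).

T(1,1) = 0.71670 + (0.71670 − 0.95395)/3 = 0.63762
T(2,1) = (4·0.64812 − 0.71670) / 3 = 0.62526
T(2,2) = 0.62526 + (0.62526 − 0.63762)/15 = 0.62444

0.624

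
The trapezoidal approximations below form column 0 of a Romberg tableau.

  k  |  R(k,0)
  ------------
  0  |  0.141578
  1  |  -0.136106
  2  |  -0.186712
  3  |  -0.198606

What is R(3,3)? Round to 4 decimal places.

Richardson extrapolation on the trapezoidal column (denominator 4−1=3):
R(1,1) = (4·(-0.136106) − 0.141578) / 3 = -0.228667
R(2,1) = -0.186712 + (-0.186712 − (-0.136106))/3 = -0.203581
R(3,1) = (4·(-0.198606) − (-0.186712)) / 3 = -0.202571
R(2,2) = -0.203581 + (-0.203581 − (-0.228667))/15 = -0.201909
R(3,2) = (16·(-0.202571) − (-0.203581)) / 15 = -0.202504
R(3,3) = -0.202504 + (-0.202504 − (-0.201909))/63 = -0.202513

-0.2025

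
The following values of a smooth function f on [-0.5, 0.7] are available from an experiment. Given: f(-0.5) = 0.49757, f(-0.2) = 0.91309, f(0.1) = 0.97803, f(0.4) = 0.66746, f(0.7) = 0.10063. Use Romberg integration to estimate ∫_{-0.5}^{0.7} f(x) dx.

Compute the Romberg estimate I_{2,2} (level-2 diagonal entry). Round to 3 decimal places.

0.887

I_{0,0} (trapezoid, 1 panel, h=1.2000): 0.35892
I_{1,0} (trapezoid, 2 panels, h=0.6000): 0.76628
I_{2,0} (trapezoid, 4 panels, h=0.3000): 0.85730
I_{1,1} = 0.76628 + (0.76628 − 0.35892)/3 = 0.90207
I_{2,1} = 0.85730 + (0.85730 − 0.76628)/3 = 0.88764
I_{2,2} = 0.88764 + (0.88764 − 0.90207)/15 = 0.88668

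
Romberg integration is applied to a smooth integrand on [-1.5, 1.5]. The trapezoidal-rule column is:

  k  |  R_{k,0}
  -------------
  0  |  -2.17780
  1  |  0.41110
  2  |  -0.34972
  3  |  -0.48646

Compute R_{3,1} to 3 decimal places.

Richardson extrapolation on the trapezoidal column (denominator 4−1=3):
R_{3,1} = -0.48646 + (-0.48646 − (-0.34972))/3 = -0.53204

-0.532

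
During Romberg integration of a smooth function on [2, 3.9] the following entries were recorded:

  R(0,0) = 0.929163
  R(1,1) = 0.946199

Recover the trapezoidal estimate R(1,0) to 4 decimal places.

0.9419

From R(1,1) = (4·R(1,0) − R(0,0))/3, solve for R(1,0):
4·R(1,0) = 3·0.946199 + 0.929163 = 3.767760
R(1,0) = 0.941940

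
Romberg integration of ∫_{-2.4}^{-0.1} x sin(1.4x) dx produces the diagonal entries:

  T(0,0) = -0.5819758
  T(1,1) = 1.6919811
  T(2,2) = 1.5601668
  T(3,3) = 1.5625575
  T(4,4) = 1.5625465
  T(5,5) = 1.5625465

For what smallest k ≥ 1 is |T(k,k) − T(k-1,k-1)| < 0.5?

k = 2

|T(1,1) − T(0,0)| = 2.2739569 ≥ 0.5
|T(2,2) − T(1,1)| = 0.1318143 < 0.5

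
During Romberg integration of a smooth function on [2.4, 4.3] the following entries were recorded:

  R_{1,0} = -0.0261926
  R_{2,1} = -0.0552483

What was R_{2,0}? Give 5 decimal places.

-0.04798

From R_{2,1} = (4·R_{2,0} − R_{1,0})/3, solve for R_{2,0}:
4·R_{2,0} = 3·(-0.0552483) + (-0.0261926) = -0.1919375
R_{2,0} = -0.0479844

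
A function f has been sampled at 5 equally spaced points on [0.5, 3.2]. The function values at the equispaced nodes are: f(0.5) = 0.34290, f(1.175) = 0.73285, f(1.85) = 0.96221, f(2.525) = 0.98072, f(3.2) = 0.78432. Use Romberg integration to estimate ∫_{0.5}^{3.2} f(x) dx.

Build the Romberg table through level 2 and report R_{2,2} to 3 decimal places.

2.228

R_{0,0} (trapezoid, 1 panel, h=2.7000): 1.52175
R_{1,0} (trapezoid, 2 panels, h=1.3500): 2.05986
R_{2,0} (trapezoid, 4 panels, h=0.6750): 2.18659
R_{1,1} = 2.05986 + (2.05986 − 1.52175)/3 = 2.23923
R_{2,1} = 2.18659 + (2.18659 − 2.05986)/3 = 2.22883
R_{2,2} = 2.22883 + (2.22883 − 2.23923)/15 = 2.22814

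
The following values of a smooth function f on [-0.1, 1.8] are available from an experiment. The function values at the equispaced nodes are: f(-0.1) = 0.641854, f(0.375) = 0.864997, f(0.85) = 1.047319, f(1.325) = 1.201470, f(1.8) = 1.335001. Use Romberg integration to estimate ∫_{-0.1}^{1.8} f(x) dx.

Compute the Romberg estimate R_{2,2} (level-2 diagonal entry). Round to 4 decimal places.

R_{0,0} (trapezoid, 1 panel, h=1.9000): 1.878012
R_{1,0} (trapezoid, 2 panels, h=0.9500): 1.933959
R_{2,0} (trapezoid, 4 panels, h=0.4750): 1.948551
R_{1,1} = 1.933959 + (1.933959 − 1.878012)/3 = 1.952608
R_{2,1} = 1.948551 + (1.948551 − 1.933959)/3 = 1.953415
R_{2,2} = 1.953415 + (1.953415 − 1.952608)/15 = 1.953469

1.9535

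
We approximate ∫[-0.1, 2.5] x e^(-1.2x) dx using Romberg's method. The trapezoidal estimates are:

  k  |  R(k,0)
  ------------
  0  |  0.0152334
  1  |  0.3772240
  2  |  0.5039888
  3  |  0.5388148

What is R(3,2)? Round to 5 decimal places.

0.55070

Richardson extrapolation on the trapezoidal column (denominator 4−1=3):
R(2,1) = 0.5039888 + (0.5039888 − 0.3772240)/3 = 0.5462437
R(3,1) = (4·0.5388148 − 0.5039888) / 3 = 0.5504235
R(3,2) = 0.5504235 + (0.5504235 − 0.5462437)/15 = 0.5507022
(Column j=1 coincides with Simpson's rule on the same nodes.)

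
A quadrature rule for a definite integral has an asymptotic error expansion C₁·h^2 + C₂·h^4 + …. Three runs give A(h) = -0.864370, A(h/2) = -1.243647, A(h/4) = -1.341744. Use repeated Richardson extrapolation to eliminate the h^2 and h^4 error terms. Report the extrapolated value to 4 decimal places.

-1.3747

First eliminate the h^2 term (factor 2^2 = 4):
  B₁ = (4·(-1.243647) − (-0.864370))/3 = -1.370073
  B₂ = (4·(-1.341744) − (-1.243647))/3 = -1.374443
Then eliminate the h^4 term (factor 2^4 = 16):
  (16·(-1.374443) − (-1.370073))/15 = -1.374734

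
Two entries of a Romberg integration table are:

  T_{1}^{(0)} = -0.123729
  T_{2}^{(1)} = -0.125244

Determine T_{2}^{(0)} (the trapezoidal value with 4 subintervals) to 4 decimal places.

From T_{2}^{(1)} = (4·T_{2}^{(0)} − T_{1}^{(0)})/3, solve for T_{2}^{(0)}:
4·T_{2}^{(0)} = 3·(-0.125244) + (-0.123729) = -0.499461
T_{2}^{(0)} = -0.124865

-0.1249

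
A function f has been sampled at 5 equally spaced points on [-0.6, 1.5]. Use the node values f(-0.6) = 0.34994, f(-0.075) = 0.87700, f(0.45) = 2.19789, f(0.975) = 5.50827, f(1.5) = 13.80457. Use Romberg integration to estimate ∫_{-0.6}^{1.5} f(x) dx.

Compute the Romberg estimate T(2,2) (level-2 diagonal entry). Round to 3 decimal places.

T(0,0) (trapezoid, 1 panel, h=2.1000): 14.86224
T(1,0) (trapezoid, 2 panels, h=1.0500): 9.73890
T(2,0) (trapezoid, 4 panels, h=0.5250): 8.22172
T(1,1) = 9.73890 + (9.73890 − 14.86224)/3 = 8.03112
T(2,1) = 8.22172 + (8.22172 − 9.73890)/3 = 7.71599
T(2,2) = 7.71599 + (7.71599 − 8.03112)/15 = 7.69498

7.695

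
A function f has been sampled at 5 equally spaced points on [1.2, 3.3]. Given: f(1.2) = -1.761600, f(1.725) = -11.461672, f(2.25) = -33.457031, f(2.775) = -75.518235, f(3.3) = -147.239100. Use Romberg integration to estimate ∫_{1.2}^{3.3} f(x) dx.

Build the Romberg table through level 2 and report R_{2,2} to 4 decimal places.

-98.6497

R_{0,0} (trapezoid, 1 panel, h=2.1000): -156.450735
R_{1,0} (trapezoid, 2 panels, h=1.0500): -113.355250
R_{2,0} (trapezoid, 4 panels, h=0.5250): -102.342076
R_{1,1} = -113.355250 + (-113.355250 − (-156.450735))/3 = -98.990088
R_{2,1} = -102.342076 + (-102.342076 − (-113.355250))/3 = -98.671018
R_{2,2} = -98.671018 + (-98.671018 − (-98.990088))/15 = -98.649747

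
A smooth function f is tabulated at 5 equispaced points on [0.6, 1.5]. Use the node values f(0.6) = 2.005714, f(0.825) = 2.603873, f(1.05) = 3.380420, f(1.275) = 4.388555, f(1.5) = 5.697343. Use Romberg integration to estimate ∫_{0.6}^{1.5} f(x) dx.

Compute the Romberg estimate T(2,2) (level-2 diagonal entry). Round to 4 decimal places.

3.1824

T(0,0) (trapezoid, 1 panel, h=0.9000): 3.466376
T(1,0) (trapezoid, 2 panels, h=0.4500): 3.254377
T(2,0) (trapezoid, 4 panels, h=0.2250): 3.200485
T(1,1) = 3.254377 + (3.254377 − 3.466376)/3 = 3.183711
T(2,1) = 3.200485 + (3.200485 − 3.254377)/3 = 3.182521
T(2,2) = 3.182521 + (3.182521 − 3.183711)/15 = 3.182442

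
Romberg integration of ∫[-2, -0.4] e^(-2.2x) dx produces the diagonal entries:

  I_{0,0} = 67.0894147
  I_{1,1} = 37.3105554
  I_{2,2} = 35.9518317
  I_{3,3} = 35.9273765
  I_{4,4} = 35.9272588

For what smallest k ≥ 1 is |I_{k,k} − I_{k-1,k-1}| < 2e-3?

|I_{1,1} − I_{0,0}| = 29.7788593 ≥ 2e-3
|I_{2,2} − I_{1,1}| = 1.3587237 ≥ 2e-3
|I_{3,3} − I_{2,2}| = 0.0244552 ≥ 2e-3
|I_{4,4} − I_{3,3}| = 0.0001177 < 2e-3

k = 4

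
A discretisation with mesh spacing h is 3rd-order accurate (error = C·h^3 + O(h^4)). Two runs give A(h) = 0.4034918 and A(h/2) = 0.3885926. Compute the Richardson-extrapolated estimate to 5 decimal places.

The leading error scales as h^3; refining by a factor of 2 reduces it by 2^3 = 8.
Extrapolated value = (8·A(h/2) − A(h)) / (8 − 1)
= (8·0.3885926 − 0.4034918) / 7
= 2.7052490 / 7 = 0.3864641

0.38646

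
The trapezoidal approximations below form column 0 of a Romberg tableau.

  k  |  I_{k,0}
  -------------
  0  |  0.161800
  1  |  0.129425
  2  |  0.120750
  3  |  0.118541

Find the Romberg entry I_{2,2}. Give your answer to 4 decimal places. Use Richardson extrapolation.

0.1178

I_{1,1} = (4·0.129425 − 0.161800) / 3 = 0.118633
I_{2,1} = 0.120750 + (0.120750 − 0.129425)/3 = 0.117858
I_{2,2} = 0.117858 + (0.117858 − 0.118633)/15 = 0.117806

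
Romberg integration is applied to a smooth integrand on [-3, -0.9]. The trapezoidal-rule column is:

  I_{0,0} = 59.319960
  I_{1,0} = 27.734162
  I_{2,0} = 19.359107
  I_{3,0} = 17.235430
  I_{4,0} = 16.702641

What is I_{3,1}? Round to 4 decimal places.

16.5275

Richardson extrapolation on the trapezoidal column (denominator 4−1=3):
I_{3,1} = (4·17.235430 − 19.359107) / 3 = 16.527538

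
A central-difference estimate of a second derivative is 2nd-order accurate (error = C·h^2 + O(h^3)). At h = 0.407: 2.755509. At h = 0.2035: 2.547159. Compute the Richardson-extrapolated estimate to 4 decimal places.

Extrapolated value = (4·A(h/2) − A(h)) / (4 − 1)
= (4·2.547159 − 2.755509) / 3
= 7.433127 / 3 = 2.477709

2.4777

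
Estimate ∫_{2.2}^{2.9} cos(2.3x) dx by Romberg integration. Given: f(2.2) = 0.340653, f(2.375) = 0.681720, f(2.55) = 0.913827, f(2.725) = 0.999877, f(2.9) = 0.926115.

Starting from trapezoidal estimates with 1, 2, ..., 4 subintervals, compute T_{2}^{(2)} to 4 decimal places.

T_{0}^{(0)} (trapezoid, 1 panel, h=0.7000): 0.443369
T_{1}^{(0)} (trapezoid, 2 panels, h=0.3500): 0.541524
T_{2}^{(0)} (trapezoid, 4 panels, h=0.1750): 0.565041
T_{1}^{(1)} = 0.541524 + (0.541524 − 0.443369)/3 = 0.574242
T_{2}^{(1)} = 0.565041 + (0.565041 − 0.541524)/3 = 0.572880
T_{2}^{(2)} = 0.572880 + (0.572880 − 0.574242)/15 = 0.572789

0.5728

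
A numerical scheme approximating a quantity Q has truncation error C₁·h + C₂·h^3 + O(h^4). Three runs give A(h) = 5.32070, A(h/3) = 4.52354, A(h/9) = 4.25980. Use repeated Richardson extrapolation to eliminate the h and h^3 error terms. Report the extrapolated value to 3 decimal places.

First eliminate the h term (factor 3^1 = 3):
  B₁ = (3·4.52354 − 5.32070)/2 = 4.12496
  B₂ = (3·4.25980 − 4.52354)/2 = 4.12793
Then eliminate the h^3 term (factor 3^3 = 27):
  (27·4.12793 − 4.12496)/26 = 4.12804

4.128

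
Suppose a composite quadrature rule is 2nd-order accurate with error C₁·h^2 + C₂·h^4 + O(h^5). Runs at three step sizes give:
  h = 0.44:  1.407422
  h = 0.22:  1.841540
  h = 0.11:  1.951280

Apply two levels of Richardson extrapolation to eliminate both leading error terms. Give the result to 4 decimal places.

1.9880

First eliminate the h^2 term (factor 2^2 = 4):
  B₁ = (4·1.841540 − 1.407422)/3 = 1.986246
  B₂ = (4·1.951280 − 1.841540)/3 = 1.987860
Then eliminate the h^4 term (factor 2^4 = 16):
  (16·1.987860 − 1.986246)/15 = 1.987968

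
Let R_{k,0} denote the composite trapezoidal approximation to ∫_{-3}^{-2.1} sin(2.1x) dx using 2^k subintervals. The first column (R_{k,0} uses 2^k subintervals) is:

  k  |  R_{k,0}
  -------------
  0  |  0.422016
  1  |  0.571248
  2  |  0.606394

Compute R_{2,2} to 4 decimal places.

R_{1,1} = (4·0.571248 − 0.422016) / 3 = 0.620992
R_{2,1} = 0.606394 + (0.606394 − 0.571248)/3 = 0.618109
R_{2,2} = 0.618109 + (0.618109 − 0.620992)/15 = 0.617917

0.6179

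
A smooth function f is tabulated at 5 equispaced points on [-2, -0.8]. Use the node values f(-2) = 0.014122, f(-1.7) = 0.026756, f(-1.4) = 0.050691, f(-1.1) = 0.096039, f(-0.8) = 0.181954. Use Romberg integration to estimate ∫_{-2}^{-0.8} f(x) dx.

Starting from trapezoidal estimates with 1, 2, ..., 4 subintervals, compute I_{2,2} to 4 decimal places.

0.0788

I_{0,0} (trapezoid, 1 panel, h=1.2000): 0.117646
I_{1,0} (trapezoid, 2 panels, h=0.6000): 0.089237
I_{2,0} (trapezoid, 4 panels, h=0.3000): 0.081457
I_{1,1} = 0.089237 + (0.089237 − 0.117646)/3 = 0.079767
I_{2,1} = 0.081457 + (0.081457 − 0.089237)/3 = 0.078864
I_{2,2} = 0.078864 + (0.078864 − 0.079767)/15 = 0.078804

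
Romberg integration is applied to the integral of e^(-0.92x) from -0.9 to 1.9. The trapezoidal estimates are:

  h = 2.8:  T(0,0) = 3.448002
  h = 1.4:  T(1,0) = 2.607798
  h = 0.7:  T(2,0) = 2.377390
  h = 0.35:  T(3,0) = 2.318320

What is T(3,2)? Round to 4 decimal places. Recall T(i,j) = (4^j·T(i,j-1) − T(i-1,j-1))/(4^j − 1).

2.2985

Richardson extrapolation on the trapezoidal column (denominator 4−1=3):
T(2,1) = (4·2.377390 − 2.607798) / 3 = 2.300587
T(3,1) = (4·2.318320 − 2.377390) / 3 = 2.298630
T(3,2) = 2.298630 + (2.298630 − 2.300587)/15 = 2.298500
(Column j=1 coincides with Simpson's rule on the same nodes.)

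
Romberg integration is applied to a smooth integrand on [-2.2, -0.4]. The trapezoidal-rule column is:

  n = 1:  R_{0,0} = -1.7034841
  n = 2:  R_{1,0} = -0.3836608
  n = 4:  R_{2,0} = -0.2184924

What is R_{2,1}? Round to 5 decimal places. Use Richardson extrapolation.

R_{2,1} = (4·(-0.2184924) − (-0.3836608)) / 3 = -0.1634363

-0.16344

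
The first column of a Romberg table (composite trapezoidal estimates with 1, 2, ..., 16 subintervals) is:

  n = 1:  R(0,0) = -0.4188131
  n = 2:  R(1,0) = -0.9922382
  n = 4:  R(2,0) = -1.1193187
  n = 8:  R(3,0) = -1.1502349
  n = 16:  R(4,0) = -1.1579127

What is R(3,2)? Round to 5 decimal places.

-1.16046

Richardson extrapolation on the trapezoidal column (denominator 4−1=3):
R(2,1) = -1.1193187 + (-1.1193187 − (-0.9922382))/3 = -1.1616789
R(3,1) = -1.1502349 + (-1.1502349 − (-1.1193187))/3 = -1.1605403
R(3,2) = -1.1605403 + (-1.1605403 − (-1.1616789))/15 = -1.1604644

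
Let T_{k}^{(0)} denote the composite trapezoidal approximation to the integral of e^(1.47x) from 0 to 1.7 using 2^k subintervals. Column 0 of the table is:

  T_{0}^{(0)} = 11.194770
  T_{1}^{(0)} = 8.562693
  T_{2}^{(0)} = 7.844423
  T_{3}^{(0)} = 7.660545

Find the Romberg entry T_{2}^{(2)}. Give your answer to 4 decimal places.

7.5996

T_{1}^{(1)} = 8.562693 + (8.562693 − 11.194770)/3 = 7.685334
T_{2}^{(1)} = (4·7.844423 − 8.562693) / 3 = 7.605000
T_{2}^{(2)} = (16·7.605000 − 7.685334) / 15 = 7.599644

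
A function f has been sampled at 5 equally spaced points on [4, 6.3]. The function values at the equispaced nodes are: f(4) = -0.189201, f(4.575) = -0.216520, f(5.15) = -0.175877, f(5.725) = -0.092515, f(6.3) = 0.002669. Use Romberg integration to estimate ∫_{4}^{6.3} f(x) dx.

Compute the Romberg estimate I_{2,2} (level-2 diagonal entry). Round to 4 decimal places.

I_{0,0} (trapezoid, 1 panel, h=2.3000): -0.214512
I_{1,0} (trapezoid, 2 panels, h=1.1500): -0.309514
I_{2,0} (trapezoid, 4 panels, h=0.5750): -0.332452
I_{1,1} = -0.309514 + (-0.309514 − (-0.214512))/3 = -0.341181
I_{2,1} = -0.332452 + (-0.332452 − (-0.309514))/3 = -0.340098
I_{2,2} = -0.340098 + (-0.340098 − (-0.341181))/15 = -0.340026

-0.3400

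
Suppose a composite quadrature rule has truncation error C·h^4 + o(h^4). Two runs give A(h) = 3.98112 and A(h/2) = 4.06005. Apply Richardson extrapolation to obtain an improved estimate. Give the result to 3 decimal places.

4.065

The leading error scales as h^4; refining by a factor of 2 reduces it by 2^4 = 16.
Extrapolated value = (16·A(h/2) − A(h)) / (16 − 1)
= (16·4.06005 − 3.98112) / 15
= 60.97968 / 15 = 4.06531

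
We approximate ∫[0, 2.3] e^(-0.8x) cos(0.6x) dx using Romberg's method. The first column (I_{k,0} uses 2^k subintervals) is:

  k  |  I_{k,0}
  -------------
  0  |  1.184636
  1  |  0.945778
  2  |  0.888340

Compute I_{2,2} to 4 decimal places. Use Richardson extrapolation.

0.8694

Richardson extrapolation on the trapezoidal column (denominator 4−1=3):
I_{1,1} = (4·0.945778 − 1.184636) / 3 = 0.866159
I_{2,1} = (4·0.888340 − 0.945778) / 3 = 0.869194
I_{2,2} = 0.869194 + (0.869194 − 0.866159)/15 = 0.869396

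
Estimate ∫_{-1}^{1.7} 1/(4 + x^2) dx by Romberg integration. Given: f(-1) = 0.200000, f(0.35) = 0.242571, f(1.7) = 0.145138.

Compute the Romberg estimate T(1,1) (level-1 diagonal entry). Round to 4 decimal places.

T(0,0) (trapezoid, 1 panel, h=2.7000): 0.465936
T(1,0) (trapezoid, 2 panels, h=1.3500): 0.560439
T(1,1) = 0.560439 + (0.560439 − 0.465936)/3 = 0.591940

0.5919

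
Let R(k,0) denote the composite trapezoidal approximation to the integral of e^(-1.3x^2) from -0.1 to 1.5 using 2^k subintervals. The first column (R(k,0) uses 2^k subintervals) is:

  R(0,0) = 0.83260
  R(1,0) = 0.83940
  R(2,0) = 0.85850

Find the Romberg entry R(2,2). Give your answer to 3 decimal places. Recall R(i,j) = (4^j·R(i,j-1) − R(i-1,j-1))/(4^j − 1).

0.866

Richardson extrapolation on the trapezoidal column (denominator 4−1=3):
R(1,1) = (4·0.83940 − 0.83260) / 3 = 0.84167
R(2,1) = 0.85850 + (0.85850 − 0.83940)/3 = 0.86487
R(2,2) = (16·0.86487 − 0.84167) / 15 = 0.86642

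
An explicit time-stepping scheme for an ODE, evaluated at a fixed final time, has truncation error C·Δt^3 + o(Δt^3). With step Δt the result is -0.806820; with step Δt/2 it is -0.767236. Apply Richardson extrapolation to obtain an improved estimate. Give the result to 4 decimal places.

-0.7616

The leading error scales as Δt^3; refining by a factor of 2 reduces it by 2^3 = 8.
Extrapolated value = (8·A(Δt/2) − A(Δt)) / (8 − 1)
= (8·(-0.767236) − (-0.806820)) / 7
= -5.331068 / 7 = -0.761581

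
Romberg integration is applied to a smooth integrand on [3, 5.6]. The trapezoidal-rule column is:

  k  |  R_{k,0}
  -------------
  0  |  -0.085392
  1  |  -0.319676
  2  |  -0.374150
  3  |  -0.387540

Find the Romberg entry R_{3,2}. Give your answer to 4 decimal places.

Richardson extrapolation on the trapezoidal column (denominator 4−1=3):
R_{2,1} = (4·(-0.374150) − (-0.319676)) / 3 = -0.392308
R_{3,1} = -0.387540 + (-0.387540 − (-0.374150))/3 = -0.392003
R_{3,2} = (16·(-0.392003) − (-0.392308)) / 15 = -0.391983

-0.3920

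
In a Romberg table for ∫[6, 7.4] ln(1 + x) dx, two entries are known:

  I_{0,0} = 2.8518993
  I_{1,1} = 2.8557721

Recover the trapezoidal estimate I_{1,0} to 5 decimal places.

2.85480

From I_{1,1} = (4·I_{1,0} − I_{0,0})/3, solve for I_{1,0}:
4·I_{1,0} = 3·2.8557721 + 2.8518993 = 11.4192156
I_{1,0} = 2.8548039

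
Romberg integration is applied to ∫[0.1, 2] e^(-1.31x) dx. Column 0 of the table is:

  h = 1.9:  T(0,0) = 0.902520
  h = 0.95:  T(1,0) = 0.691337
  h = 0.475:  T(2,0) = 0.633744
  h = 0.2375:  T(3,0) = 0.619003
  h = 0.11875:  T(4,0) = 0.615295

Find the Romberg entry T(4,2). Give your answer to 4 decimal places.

Richardson extrapolation on the trapezoidal column (denominator 4−1=3):
T(3,1) = 0.619003 + (0.619003 − 0.633744)/3 = 0.614089
T(4,1) = 0.615295 + (0.615295 − 0.619003)/3 = 0.614059
T(4,2) = 0.614059 + (0.614059 − 0.614089)/15 = 0.614057
(Column j=1 coincides with Simpson's rule on the same nodes.)

0.6141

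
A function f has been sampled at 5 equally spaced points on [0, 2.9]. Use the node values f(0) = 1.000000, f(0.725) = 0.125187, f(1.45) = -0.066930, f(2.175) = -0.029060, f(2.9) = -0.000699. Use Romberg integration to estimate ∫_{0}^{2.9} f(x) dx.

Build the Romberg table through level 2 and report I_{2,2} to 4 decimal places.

0.2986

I_{0,0} (trapezoid, 1 panel, h=2.9000): 1.448986
I_{1,0} (trapezoid, 2 panels, h=1.4500): 0.627445
I_{2,0} (trapezoid, 4 panels, h=0.7250): 0.383414
I_{1,1} = 0.627445 + (0.627445 − 1.448986)/3 = 0.353598
I_{2,1} = 0.383414 + (0.383414 − 0.627445)/3 = 0.302070
I_{2,2} = 0.302070 + (0.302070 − 0.353598)/15 = 0.298635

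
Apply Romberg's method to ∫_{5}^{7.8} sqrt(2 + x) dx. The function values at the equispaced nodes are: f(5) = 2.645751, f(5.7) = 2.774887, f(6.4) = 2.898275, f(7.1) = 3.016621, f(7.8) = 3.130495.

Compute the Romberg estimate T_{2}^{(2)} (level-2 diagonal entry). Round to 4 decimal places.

8.1057

T_{0}^{(0)} (trapezoid, 1 panel, h=2.8000): 8.086744
T_{1}^{(0)} (trapezoid, 2 panels, h=1.4000): 8.100957
T_{2}^{(0)} (trapezoid, 4 panels, h=0.7000): 8.104534
T_{1}^{(1)} = 8.100957 + (8.100957 − 8.086744)/3 = 8.105695
T_{2}^{(1)} = 8.104534 + (8.104534 − 8.100957)/3 = 8.105726
T_{2}^{(2)} = 8.105726 + (8.105726 − 8.105695)/15 = 8.105728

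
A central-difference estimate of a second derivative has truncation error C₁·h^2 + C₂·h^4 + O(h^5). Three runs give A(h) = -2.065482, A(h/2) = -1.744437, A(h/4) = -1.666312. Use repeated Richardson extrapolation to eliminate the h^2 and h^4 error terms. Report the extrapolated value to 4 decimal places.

-1.6405

First eliminate the h^2 term (factor 2^2 = 4):
  B₁ = (4·(-1.744437) − (-2.065482))/3 = -1.637422
  B₂ = (4·(-1.666312) − (-1.744437))/3 = -1.640270
Then eliminate the h^4 term (factor 2^4 = 16):
  (16·(-1.640270) − (-1.637422))/15 = -1.640460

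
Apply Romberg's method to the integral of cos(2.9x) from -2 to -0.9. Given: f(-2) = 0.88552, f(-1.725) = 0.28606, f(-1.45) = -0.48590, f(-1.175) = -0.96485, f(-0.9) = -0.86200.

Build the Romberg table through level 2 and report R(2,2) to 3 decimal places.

-0.335

R(0,0) (trapezoid, 1 panel, h=1.1000): 0.01294
R(1,0) (trapezoid, 2 panels, h=0.5500): -0.26078
R(2,0) (trapezoid, 4 panels, h=0.2750): -0.31706
R(1,1) = -0.26078 + (-0.26078 − 0.01294)/3 = -0.35202
R(2,1) = -0.31706 + (-0.31706 − (-0.26078))/3 = -0.33582
R(2,2) = -0.33582 + (-0.33582 − (-0.35202))/15 = -0.33474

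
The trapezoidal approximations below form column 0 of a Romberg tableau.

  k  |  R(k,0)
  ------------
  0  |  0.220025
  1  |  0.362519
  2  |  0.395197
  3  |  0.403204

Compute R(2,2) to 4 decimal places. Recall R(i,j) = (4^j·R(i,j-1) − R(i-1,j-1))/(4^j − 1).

Richardson extrapolation on the trapezoidal column (denominator 4−1=3):
R(1,1) = 0.362519 + (0.362519 − 0.220025)/3 = 0.410017
R(2,1) = 0.395197 + (0.395197 − 0.362519)/3 = 0.406090
R(2,2) = 0.406090 + (0.406090 − 0.410017)/15 = 0.405828

0.4058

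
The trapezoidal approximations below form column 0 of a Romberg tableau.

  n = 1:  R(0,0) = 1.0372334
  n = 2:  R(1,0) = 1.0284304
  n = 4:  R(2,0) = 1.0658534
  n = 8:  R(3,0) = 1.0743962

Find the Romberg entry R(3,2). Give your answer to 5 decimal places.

Richardson extrapolation on the trapezoidal column (denominator 4−1=3):
R(2,1) = (4·1.0658534 − 1.0284304) / 3 = 1.0783277
R(3,1) = 1.0743962 + (1.0743962 − 1.0658534)/3 = 1.0772438
R(3,2) = 1.0772438 + (1.0772438 − 1.0783277)/15 = 1.0771715

1.07717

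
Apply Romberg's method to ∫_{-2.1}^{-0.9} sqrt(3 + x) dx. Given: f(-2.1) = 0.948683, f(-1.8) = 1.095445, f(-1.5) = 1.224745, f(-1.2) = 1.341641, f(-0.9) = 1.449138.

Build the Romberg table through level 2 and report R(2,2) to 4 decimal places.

1.4596

R(0,0) (trapezoid, 1 panel, h=1.2000): 1.438693
R(1,0) (trapezoid, 2 panels, h=0.6000): 1.454193
R(2,0) (trapezoid, 4 panels, h=0.3000): 1.458222
R(1,1) = 1.454193 + (1.454193 − 1.438693)/3 = 1.459360
R(2,1) = 1.458222 + (1.458222 − 1.454193)/3 = 1.459565
R(2,2) = 1.459565 + (1.459565 − 1.459360)/15 = 1.459579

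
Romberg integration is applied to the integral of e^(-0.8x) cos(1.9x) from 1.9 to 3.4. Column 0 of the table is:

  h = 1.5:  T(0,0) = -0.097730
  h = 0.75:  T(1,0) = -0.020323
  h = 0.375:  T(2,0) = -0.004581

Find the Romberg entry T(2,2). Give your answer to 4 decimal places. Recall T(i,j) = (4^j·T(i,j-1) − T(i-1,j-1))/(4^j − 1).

0.0003

Richardson extrapolation on the trapezoidal column (denominator 4−1=3):
T(1,1) = (4·(-0.020323) − (-0.097730)) / 3 = 0.005479
T(2,1) = (4·(-0.004581) − (-0.020323)) / 3 = 0.000666
T(2,2) = (16·0.000666 − 0.005479) / 15 = 0.000345
(Column j=1 coincides with Simpson's rule on the same nodes.)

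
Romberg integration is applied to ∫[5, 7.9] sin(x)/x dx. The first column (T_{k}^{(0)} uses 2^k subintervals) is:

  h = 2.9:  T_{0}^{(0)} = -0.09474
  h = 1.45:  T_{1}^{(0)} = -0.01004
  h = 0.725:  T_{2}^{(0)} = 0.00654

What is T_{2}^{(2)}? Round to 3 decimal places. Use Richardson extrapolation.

0.012

Richardson extrapolation on the trapezoidal column (denominator 4−1=3):
T_{1}^{(1)} = -0.01004 + (-0.01004 − (-0.09474))/3 = 0.01819
T_{2}^{(1)} = (4·0.00654 − (-0.01004)) / 3 = 0.01207
T_{2}^{(2)} = (16·0.01207 − 0.01819) / 15 = 0.01166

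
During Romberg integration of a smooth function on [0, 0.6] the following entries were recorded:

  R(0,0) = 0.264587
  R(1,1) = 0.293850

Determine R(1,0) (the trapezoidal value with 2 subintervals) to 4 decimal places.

0.2865

From R(1,1) = (4·R(1,0) − R(0,0))/3, solve for R(1,0):
4·R(1,0) = 3·0.293850 + 0.264587 = 1.146137
R(1,0) = 0.286534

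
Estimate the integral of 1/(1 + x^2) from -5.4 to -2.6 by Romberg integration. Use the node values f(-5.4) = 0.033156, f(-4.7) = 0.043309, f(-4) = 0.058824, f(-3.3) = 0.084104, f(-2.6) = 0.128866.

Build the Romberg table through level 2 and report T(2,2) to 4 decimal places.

0.1841

T(0,0) (trapezoid, 1 panel, h=2.8000): 0.226831
T(1,0) (trapezoid, 2 panels, h=1.4000): 0.195769
T(2,0) (trapezoid, 4 panels, h=0.7000): 0.187074
T(1,1) = 0.195769 + (0.195769 − 0.226831)/3 = 0.185415
T(2,1) = 0.187074 + (0.187074 − 0.195769)/3 = 0.184176
T(2,2) = 0.184176 + (0.184176 − 0.185415)/15 = 0.184093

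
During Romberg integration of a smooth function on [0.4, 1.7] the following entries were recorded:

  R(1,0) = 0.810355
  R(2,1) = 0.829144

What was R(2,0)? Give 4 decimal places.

From R(2,1) = (4·R(2,0) − R(1,0))/3, solve for R(2,0):
4·R(2,0) = 3·0.829144 + 0.810355 = 3.297787
R(2,0) = 0.824447

0.8244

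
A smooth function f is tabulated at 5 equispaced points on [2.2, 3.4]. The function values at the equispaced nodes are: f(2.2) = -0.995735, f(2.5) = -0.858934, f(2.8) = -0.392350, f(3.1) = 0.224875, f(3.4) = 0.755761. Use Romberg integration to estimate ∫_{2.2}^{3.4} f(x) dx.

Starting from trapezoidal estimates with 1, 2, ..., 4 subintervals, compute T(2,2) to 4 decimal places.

-0.3557

T(0,0) (trapezoid, 1 panel, h=1.2000): -0.143984
T(1,0) (trapezoid, 2 panels, h=0.6000): -0.307402
T(2,0) (trapezoid, 4 panels, h=0.3000): -0.343919
T(1,1) = -0.307402 + (-0.307402 − (-0.143984))/3 = -0.361875
T(2,1) = -0.343919 + (-0.343919 − (-0.307402))/3 = -0.356091
T(2,2) = -0.356091 + (-0.356091 − (-0.361875))/15 = -0.355705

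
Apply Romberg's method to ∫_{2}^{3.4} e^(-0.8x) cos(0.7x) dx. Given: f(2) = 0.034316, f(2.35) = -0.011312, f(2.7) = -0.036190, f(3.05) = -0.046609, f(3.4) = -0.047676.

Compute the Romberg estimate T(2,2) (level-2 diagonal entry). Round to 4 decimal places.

-0.0370

T(0,0) (trapezoid, 1 panel, h=1.4000): -0.009352
T(1,0) (trapezoid, 2 panels, h=0.7000): -0.030009
T(2,0) (trapezoid, 4 panels, h=0.3500): -0.035277
T(1,1) = -0.030009 + (-0.030009 − (-0.009352))/3 = -0.036895
T(2,1) = -0.035277 + (-0.035277 − (-0.030009))/3 = -0.037033
T(2,2) = -0.037033 + (-0.037033 − (-0.036895))/15 = -0.037042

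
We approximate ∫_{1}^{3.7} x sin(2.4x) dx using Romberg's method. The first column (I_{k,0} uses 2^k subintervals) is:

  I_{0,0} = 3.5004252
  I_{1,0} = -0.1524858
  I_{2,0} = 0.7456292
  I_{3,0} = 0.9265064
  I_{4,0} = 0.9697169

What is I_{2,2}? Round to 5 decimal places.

Richardson extrapolation on the trapezoidal column (denominator 4−1=3):
I_{1,1} = (4·(-0.1524858) − 3.5004252) / 3 = -1.3701228
I_{2,1} = (4·0.7456292 − (-0.1524858)) / 3 = 1.0450009
I_{2,2} = 1.0450009 + (1.0450009 − (-1.3701228))/15 = 1.2060091

1.20601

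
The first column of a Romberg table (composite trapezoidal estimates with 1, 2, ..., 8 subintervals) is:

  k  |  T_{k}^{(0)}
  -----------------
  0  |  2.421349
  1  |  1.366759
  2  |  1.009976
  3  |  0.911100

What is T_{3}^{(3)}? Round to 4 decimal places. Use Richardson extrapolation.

0.8772

T_{1}^{(1)} = 1.366759 + (1.366759 − 2.421349)/3 = 1.015229
T_{2}^{(1)} = (4·1.009976 − 1.366759) / 3 = 0.891048
T_{3}^{(1)} = (4·0.911100 − 1.009976) / 3 = 0.878141
T_{2}^{(2)} = 0.891048 + (0.891048 − 1.015229)/15 = 0.882769
T_{3}^{(2)} = 0.878141 + (0.878141 − 0.891048)/15 = 0.877281
T_{3}^{(3)} = (64·0.877281 − 0.882769) / 63 = 0.877194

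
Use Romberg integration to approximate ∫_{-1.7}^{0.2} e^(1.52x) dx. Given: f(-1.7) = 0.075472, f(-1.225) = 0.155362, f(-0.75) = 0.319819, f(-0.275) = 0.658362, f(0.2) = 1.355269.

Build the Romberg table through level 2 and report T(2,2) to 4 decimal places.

0.8422

T(0,0) (trapezoid, 1 panel, h=1.9000): 1.359204
T(1,0) (trapezoid, 2 panels, h=0.9500): 0.983430
T(2,0) (trapezoid, 4 panels, h=0.4750): 0.878234
T(1,1) = 0.983430 + (0.983430 − 1.359204)/3 = 0.858172
T(2,1) = 0.878234 + (0.878234 − 0.983430)/3 = 0.843169
T(2,2) = 0.843169 + (0.843169 − 0.858172)/15 = 0.842169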